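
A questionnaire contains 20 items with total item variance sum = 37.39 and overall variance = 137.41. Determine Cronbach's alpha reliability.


alpha = (k/(k-1)) * (1 - sum(si^2)/s_total^2)
= (20/19) * (1 - 37.39/137.41)
alpha = 0.7662

0.7662


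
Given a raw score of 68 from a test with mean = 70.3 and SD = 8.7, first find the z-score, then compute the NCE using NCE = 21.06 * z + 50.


z = (X - mean) / SD = (68 - 70.3) / 8.7
z = -2.3 / 8.7
z = -0.2644
NCE = NCE = 21.06z + 50
Carry z at full precision (z = -2.3 / 8.7) into the conversion:
NCE = 21.06 * (-2.3 / 8.7) + 50 = -48.438 / 8.7 + 50
NCE = -5.5676 + 50
NCE = 44.4324

44.4324


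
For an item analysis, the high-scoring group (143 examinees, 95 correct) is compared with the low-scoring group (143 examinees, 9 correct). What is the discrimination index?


p_upper = 95/143 = 0.6643
p_lower = 9/143 = 0.0629
D = 0.6643 - 0.0629 = 0.6014

0.6014


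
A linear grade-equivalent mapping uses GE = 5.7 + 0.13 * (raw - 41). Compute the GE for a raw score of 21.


raw - median = 21 - 41 = -20
slope * diff = 0.13 * -20 = -2.6
GE = 5.7 + -2.6
GE = 3.1

3.1


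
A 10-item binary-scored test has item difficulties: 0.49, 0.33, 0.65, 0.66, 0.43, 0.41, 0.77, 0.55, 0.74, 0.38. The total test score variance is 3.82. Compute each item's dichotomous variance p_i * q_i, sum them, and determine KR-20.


For each item, compute p_i * q_i:
  Item 1: 0.49 * 0.51 = 0.2499
  Item 2: 0.33 * 0.67 = 0.2211
  Item 3: 0.65 * 0.35 = 0.2275
  Item 4: 0.66 * 0.34 = 0.2244
  Item 5: 0.43 * 0.57 = 0.2451
  Item 6: 0.41 * 0.59 = 0.2419
  Item 7: 0.77 * 0.23 = 0.1771
  Item 8: 0.55 * 0.45 = 0.2475
  Item 9: 0.74 * 0.26 = 0.1924
  Item 10: 0.38 * 0.62 = 0.2356
Sum(p_i * q_i) = 0.2499 + 0.2211 + 0.2275 + 0.2244 + 0.2451 + 0.2419 + 0.1771 + 0.2475 + 0.1924 + 0.2356 = 2.2625
KR-20 = (k/(k-1)) * (1 - Sum(p_i*q_i) / Var_total)
= (10/9) * (1 - 2.2625/3.82)
= 1.1111 * 0.4077
KR-20 = 0.453

0.453


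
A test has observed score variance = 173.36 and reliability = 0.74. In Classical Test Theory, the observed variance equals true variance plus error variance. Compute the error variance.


var_true = rxx * var_obs = 0.74 * 173.36 = 128.2864
var_error = var_obs - var_true
var_error = 173.36 - 128.2864
var_error = 45.0736

45.0736


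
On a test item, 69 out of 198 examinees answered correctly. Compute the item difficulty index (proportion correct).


Item difficulty p = number correct / total examinees
p = 69 / 198
p = 0.3485

0.3485


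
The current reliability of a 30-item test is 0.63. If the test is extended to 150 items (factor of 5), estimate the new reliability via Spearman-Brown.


r_new = (n * rxx) / (1 + (n-1) * rxx)
r_new = (5 * 0.63) / (1 + 4 * 0.63)
r_new = 3.15 / 3.52
r_new = 0.8949

0.8949


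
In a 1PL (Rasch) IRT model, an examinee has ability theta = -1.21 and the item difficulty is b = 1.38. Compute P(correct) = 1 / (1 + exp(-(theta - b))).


theta - b = -1.21 - 1.38 = -2.59
exp(-(theta - b)) = exp(2.59) = 13.3298
P = 1 / (1 + 13.3298)
P = 0.0698

0.0698


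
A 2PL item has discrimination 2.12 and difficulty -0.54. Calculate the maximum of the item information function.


For 2PL, max info at theta = b = -0.54
I_max = a^2 / 4 = 2.12^2 / 4
= 4.4944 / 4
I_max = 1.1236

1.1236


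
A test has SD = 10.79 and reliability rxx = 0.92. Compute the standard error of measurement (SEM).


SEM = SD * sqrt(1 - rxx)
SEM = 10.79 * sqrt(1 - 0.92)
SEM = 10.79 * sqrt(0.08) = 10.79 * 0.282843
SEM = 3.0519

3.0519


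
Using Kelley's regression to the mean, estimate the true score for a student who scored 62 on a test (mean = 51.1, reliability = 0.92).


T_est = rxx * X + (1 - rxx) * mean
T_est = 0.92 * 62 + 0.08 * 51.1
T_est = 57.04 + 4.088
T_est = 61.128

61.128


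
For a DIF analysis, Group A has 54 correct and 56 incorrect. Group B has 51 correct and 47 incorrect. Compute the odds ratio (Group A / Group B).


Odds_A = 54/56 = 0.9643
Odds_B = 51/47 = 1.0851
OR = Odds_A / Odds_B = 0.9643 / 1.0851
Exactly, OR = (54 * 47) / (56 * 51) = 2538 / 2856
OR = 0.8887

0.8887


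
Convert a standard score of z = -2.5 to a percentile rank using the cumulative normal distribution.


CDF(z) = 0.5 * (1 + erf(z/sqrt(2)))
erf(-1.7678) = -0.9876
CDF = 0.0062
Percentile rank = 0.0062 * 100 = 0.62

0.62


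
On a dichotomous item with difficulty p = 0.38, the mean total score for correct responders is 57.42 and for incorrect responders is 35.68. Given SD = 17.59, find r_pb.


q = 1 - p = 0.62
rpb = ((M1 - M0) / SD) * sqrt(p * q)
rpb = ((57.42 - 35.68) / 17.59) * sqrt(0.38 * 0.62)
rpb = 0.5999

0.5999


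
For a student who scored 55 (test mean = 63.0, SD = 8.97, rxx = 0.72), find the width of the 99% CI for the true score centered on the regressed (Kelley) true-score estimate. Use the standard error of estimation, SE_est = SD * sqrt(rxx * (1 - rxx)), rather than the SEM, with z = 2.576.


True score estimate = 0.72*55 + 0.28*63.0 = 57.24
SE_est = SD * sqrt(rxx * (1 - rxx)) = 8.97 * sqrt(0.72 * 0.28) = 8.97 * sqrt(0.2016) = 4.02752
CI = T_est +/- z * SE_est, so width = 2 * z * SE_est = 2 * 2.576 * 4.02752
Width = 20.7498

20.7498


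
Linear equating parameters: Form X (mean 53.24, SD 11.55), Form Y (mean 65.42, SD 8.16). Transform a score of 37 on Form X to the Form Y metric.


slope = SD_Y / SD_X = 8.16 / 11.55 ~ 0.7065
intercept = mean_Y - slope * mean_X = 65.42 - (8.16 / 11.55) * 53.24 ~ 27.8063
Y = slope * X + intercept. To avoid rounding drift from the rounded slope/intercept, evaluate the equivalent form Y = mean_Y + SD_Y * (X - mean_X) / SD_X at full precision:
Y = 65.42 + 8.16 * (37 - 53.24) / 11.55
Y = 65.42 - 8.16 * 16.24 / 11.55
Y = 65.42 - 132.5184 / 11.55
Y = 65.42 - 11.4735
Y = 53.9465

53.9465


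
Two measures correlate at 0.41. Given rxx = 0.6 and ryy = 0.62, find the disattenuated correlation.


r_corrected = rxy / sqrt(rxx * ryy)
= 0.41 / sqrt(0.6 * 0.62)
= 0.41 / sqrt(0.372)
= 0.41 / 0.609918
r_corrected = 0.6722

0.6722


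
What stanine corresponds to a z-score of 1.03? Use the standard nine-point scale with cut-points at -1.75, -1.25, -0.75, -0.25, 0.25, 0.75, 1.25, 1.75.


Stanine boundaries: [-1.75, -1.25, -0.75, -0.25, 0.25, 0.75, 1.25, 1.75]
z = 1.03
Check each boundary:
  z >= -1.75 -> could be stanine 2
  z >= -1.25 -> could be stanine 3
  z >= -0.75 -> could be stanine 4
  z >= -0.25 -> could be stanine 5
  z >= 0.25 -> could be stanine 6
  z >= 0.75 -> could be stanine 7
  z < 1.25
  z < 1.75
Highest qualifying boundary gives stanine = 7

7


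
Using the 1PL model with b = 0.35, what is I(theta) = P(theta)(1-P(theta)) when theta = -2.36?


P = 1/(1+exp(-(-2.36-0.35))) = 0.0624
I = P*(1-P) = 0.0624 * 0.9376
I = 0.0585

0.0585


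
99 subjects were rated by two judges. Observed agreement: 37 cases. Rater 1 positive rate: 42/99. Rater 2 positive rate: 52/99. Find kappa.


P_o = 37/99 = 0.373737
P_e = (42*52 + 57*47) / 9801 = 0.496174
kappa = (P_o - P_e) / (1 - P_e)
kappa = (0.373737 - 0.496174) / (1 - 0.496174)
kappa = -0.243

-0.243


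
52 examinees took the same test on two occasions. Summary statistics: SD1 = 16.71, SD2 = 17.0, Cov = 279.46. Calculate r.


r = cov(X,Y) / (SD_X * SD_Y)
r = 279.46 / (16.71 * 17.0)
r = 279.46 / 284.07
r = 0.9838

0.9838


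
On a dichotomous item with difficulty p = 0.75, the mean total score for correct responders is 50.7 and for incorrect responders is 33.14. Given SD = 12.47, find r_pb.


q = 1 - p = 0.25
rpb = ((M1 - M0) / SD) * sqrt(p * q)
rpb = ((50.7 - 33.14) / 12.47) * sqrt(0.75 * 0.25)
rpb = 0.6098

0.6098


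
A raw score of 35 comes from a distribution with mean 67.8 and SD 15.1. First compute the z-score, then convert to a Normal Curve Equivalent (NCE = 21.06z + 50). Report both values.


z = (X - mean) / SD = (35 - 67.8) / 15.1
z = -32.8 / 15.1
z = -2.1722
NCE = NCE = 21.06z + 50
Carry z at full precision (z = -32.8 / 15.1) into the conversion:
NCE = 21.06 * (-32.8 / 15.1) + 50 = -690.768 / 15.1 + 50
NCE = -45.7462 + 50
NCE = 4.2538

4.2538


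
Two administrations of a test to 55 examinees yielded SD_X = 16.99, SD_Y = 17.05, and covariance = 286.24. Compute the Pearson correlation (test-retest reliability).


r = cov(X,Y) / (SD_X * SD_Y)
r = 286.24 / (16.99 * 17.05)
r = 286.24 / 289.6795
r = 0.9881

0.9881


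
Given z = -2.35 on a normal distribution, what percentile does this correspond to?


CDF(z) = 0.5 * (1 + erf(z/sqrt(2)))
erf(-1.6617) = -0.9812
CDF = 0.0094
Percentile rank = 0.0094 * 100 = 0.94

0.94


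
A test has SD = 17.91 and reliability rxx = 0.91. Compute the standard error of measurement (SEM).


SEM = SD * sqrt(1 - rxx)
SEM = 17.91 * sqrt(1 - 0.91)
SEM = 17.91 * sqrt(0.09) = 17.91 * 0.3
SEM = 5.373

5.373


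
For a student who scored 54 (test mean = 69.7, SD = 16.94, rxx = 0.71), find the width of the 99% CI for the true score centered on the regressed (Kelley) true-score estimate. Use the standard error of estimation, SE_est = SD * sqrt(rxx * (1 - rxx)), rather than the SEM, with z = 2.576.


True score estimate = 0.71*54 + 0.29*69.7 = 58.553
SE_est = SD * sqrt(rxx * (1 - rxx)) = 16.94 * sqrt(0.71 * 0.29) = 16.94 * sqrt(0.2059) = 7.686729
CI = T_est +/- z * SE_est, so width = 2 * z * SE_est = 2 * 2.576 * 7.686729
Width = 39.602

39.602


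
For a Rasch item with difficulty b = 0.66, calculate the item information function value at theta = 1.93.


P = 1/(1+exp(-(1.93-0.66))) = 0.7807
I = P*(1-P) = 0.7807 * 0.2193
I = 0.1712

0.1712


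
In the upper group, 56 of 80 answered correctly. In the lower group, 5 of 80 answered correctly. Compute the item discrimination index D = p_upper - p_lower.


p_upper = 56/80 = 0.7
p_lower = 5/80 = 0.0625
D = 0.7 - 0.0625 = 0.6375

0.6375


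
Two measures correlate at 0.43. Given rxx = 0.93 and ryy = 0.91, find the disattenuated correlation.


r_corrected = rxy / sqrt(rxx * ryy)
= 0.43 / sqrt(0.93 * 0.91)
= 0.43 / sqrt(0.8463)
= 0.43 / 0.919946
r_corrected = 0.4674

0.4674


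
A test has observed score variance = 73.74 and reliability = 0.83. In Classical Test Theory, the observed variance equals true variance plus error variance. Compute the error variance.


var_true = rxx * var_obs = 0.83 * 73.74 = 61.2042
var_error = var_obs - var_true
var_error = 73.74 - 61.2042
var_error = 12.5358

12.5358


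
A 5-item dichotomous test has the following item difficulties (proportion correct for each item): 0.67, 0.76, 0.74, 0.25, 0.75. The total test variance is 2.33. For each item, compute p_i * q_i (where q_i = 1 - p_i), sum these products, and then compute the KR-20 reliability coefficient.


For each item, compute p_i * q_i:
  Item 1: 0.67 * 0.33 = 0.2211
  Item 2: 0.76 * 0.24 = 0.1824
  Item 3: 0.74 * 0.26 = 0.1924
  Item 4: 0.25 * 0.75 = 0.1875
  Item 5: 0.75 * 0.25 = 0.1875
Sum(p_i * q_i) = 0.2211 + 0.1824 + 0.1924 + 0.1875 + 0.1875 = 0.9709
KR-20 = (k/(k-1)) * (1 - Sum(p_i*q_i) / Var_total)
= (5/4) * (1 - 0.9709/2.33)
= 1.25 * 0.5833
KR-20 = 0.7291

0.7291


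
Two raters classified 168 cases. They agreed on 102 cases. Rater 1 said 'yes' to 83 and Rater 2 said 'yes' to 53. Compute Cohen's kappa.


P_o = 102/168 = 0.607143
P_e = (83*53 + 85*115) / 28224 = 0.502197
kappa = (P_o - P_e) / (1 - P_e)
kappa = (0.607143 - 0.502197) / (1 - 0.502197)
kappa = 0.2108

0.2108


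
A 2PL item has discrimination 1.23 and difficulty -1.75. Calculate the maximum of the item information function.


For 2PL, max info at theta = b = -1.75
I_max = a^2 / 4 = 1.23^2 / 4
= 1.5129 / 4
I_max = 0.3782

0.3782


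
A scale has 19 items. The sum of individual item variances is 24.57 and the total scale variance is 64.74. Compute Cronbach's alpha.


alpha = (k/(k-1)) * (1 - sum(si^2)/s_total^2)
= (19/18) * (1 - 24.57/64.74)
alpha = 0.655

0.655


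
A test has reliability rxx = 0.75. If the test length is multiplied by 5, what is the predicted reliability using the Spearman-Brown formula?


r_new = (n * rxx) / (1 + (n-1) * rxx)
r_new = (5 * 0.75) / (1 + 4 * 0.75)
r_new = 3.75 / 4.0
r_new = 0.9375

0.9375


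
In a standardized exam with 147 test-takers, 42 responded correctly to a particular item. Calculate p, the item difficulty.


Item difficulty p = number correct / total examinees
p = 42 / 147
p = 0.2857

0.2857


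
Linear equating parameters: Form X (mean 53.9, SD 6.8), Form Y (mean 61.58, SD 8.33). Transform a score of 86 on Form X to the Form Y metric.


slope = SD_Y / SD_X = 8.33 / 6.8 ~ 1.225
intercept = mean_Y - slope * mean_X = 61.58 - (8.33 / 6.8) * 53.9 ~ -4.4475
Y = slope * X + intercept. To avoid rounding drift from the rounded slope/intercept, evaluate the equivalent form Y = mean_Y + SD_Y * (X - mean_X) / SD_X at full precision:
Y = 61.58 + 8.33 * (86 - 53.9) / 6.8
Y = 61.58 + 8.33 * 32.1 / 6.8
Y = 61.58 + 267.393 / 6.8
Y = 61.58 + 39.3225
Y = 100.9025

100.9025


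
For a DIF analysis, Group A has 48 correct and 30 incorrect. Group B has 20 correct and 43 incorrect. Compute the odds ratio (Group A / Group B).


Odds_A = 48/30 = 1.6
Odds_B = 20/43 = 0.4651
OR = Odds_A / Odds_B = 1.6 / 0.4651
Exactly, OR = (48 * 43) / (30 * 20) = 2064 / 600
OR = 3.44

3.44


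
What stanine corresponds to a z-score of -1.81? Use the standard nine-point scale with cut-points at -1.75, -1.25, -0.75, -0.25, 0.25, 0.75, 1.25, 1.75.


Stanine boundaries: [-1.75, -1.25, -0.75, -0.25, 0.25, 0.75, 1.25, 1.75]
z = -1.81
Check each boundary:
  z < -1.75
  z < -1.25
  z < -0.75
  z < -0.25
  z < 0.25
  z < 0.75
  z < 1.25
  z < 1.75
Highest qualifying boundary gives stanine = 1

1


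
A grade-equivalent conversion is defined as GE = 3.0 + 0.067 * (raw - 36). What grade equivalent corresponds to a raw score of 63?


raw - median = 63 - 36 = 27
slope * diff = 0.067 * 27 = 1.809
GE = 3.0 + 1.809
GE = 4.809

4.809


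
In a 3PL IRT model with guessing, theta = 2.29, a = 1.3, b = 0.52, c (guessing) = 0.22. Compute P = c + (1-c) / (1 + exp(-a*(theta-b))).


logit = 1.3*(2.29 - 0.52) = 2.301
P* = 1/(1 + exp(-2.301)) = 0.909
P = 0.22 + (1 - 0.22) * 0.909
P = 0.929

0.929


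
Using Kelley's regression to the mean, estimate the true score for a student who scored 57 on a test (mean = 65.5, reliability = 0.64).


T_est = rxx * X + (1 - rxx) * mean
T_est = 0.64 * 57 + 0.36 * 65.5
T_est = 36.48 + 23.58
T_est = 60.06

60.06


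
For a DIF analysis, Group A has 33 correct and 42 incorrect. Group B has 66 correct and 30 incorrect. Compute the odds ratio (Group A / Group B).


Odds_A = 33/42 = 0.7857
Odds_B = 66/30 = 2.2
OR = Odds_A / Odds_B = 0.7857 / 2.2
Exactly, OR = (33 * 30) / (42 * 66) = 990 / 2772
OR = 0.3571

0.3571


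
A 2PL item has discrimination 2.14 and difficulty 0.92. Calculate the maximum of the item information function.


For 2PL, max info at theta = b = 0.92
I_max = a^2 / 4 = 2.14^2 / 4
= 4.5796 / 4
I_max = 1.1449

1.1449


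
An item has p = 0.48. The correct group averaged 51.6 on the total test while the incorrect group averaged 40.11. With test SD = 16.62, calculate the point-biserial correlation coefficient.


q = 1 - p = 0.52
rpb = ((M1 - M0) / SD) * sqrt(p * q)
rpb = ((51.6 - 40.11) / 16.62) * sqrt(0.48 * 0.52)
rpb = 0.3454

0.3454


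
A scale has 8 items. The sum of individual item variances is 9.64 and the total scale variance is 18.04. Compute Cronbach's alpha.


alpha = (k/(k-1)) * (1 - sum(si^2)/s_total^2)
= (8/7) * (1 - 9.64/18.04)
alpha = 0.5322

0.5322


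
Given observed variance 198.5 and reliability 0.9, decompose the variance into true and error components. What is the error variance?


var_true = rxx * var_obs = 0.9 * 198.5 = 178.65
var_error = var_obs - var_true
var_error = 198.5 - 178.65
var_error = 19.85

19.85


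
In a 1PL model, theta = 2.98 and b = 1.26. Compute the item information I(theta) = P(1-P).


P = 1/(1+exp(-(2.98-1.26))) = 0.8481
I = P*(1-P) = 0.8481 * 0.1519
I = 0.1288

0.1288


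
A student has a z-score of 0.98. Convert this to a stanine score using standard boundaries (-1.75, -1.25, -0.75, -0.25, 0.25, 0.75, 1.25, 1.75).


Stanine boundaries: [-1.75, -1.25, -0.75, -0.25, 0.25, 0.75, 1.25, 1.75]
z = 0.98
Check each boundary:
  z >= -1.75 -> could be stanine 2
  z >= -1.25 -> could be stanine 3
  z >= -0.75 -> could be stanine 4
  z >= -0.25 -> could be stanine 5
  z >= 0.25 -> could be stanine 6
  z >= 0.75 -> could be stanine 7
  z < 1.25
  z < 1.75
Highest qualifying boundary gives stanine = 7

7


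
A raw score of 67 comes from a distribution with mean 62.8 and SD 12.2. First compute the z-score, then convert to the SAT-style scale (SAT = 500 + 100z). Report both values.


z = (X - mean) / SD = (67 - 62.8) / 12.2
z = 4.2 / 12.2
z = 0.3443
SAT-scale = SAT = 500 + 100z
Carry z at full precision (z = 4.2 / 12.2) into the conversion:
SAT-scale = 500 + 100 * (4.2 / 12.2) = 500 + 420 / 12.2
SAT-scale = 500 + 34.4262
SAT-scale = 534.4262

534.4262


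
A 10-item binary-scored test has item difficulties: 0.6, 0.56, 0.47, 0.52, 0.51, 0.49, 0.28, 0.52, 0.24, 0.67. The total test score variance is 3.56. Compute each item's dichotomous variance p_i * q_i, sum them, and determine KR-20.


For each item, compute p_i * q_i:
  Item 1: 0.6 * 0.4 = 0.24
  Item 2: 0.56 * 0.44 = 0.2464
  Item 3: 0.47 * 0.53 = 0.2491
  Item 4: 0.52 * 0.48 = 0.2496
  Item 5: 0.51 * 0.49 = 0.2499
  Item 6: 0.49 * 0.51 = 0.2499
  Item 7: 0.28 * 0.72 = 0.2016
  Item 8: 0.52 * 0.48 = 0.2496
  Item 9: 0.24 * 0.76 = 0.1824
  Item 10: 0.67 * 0.33 = 0.2211
Sum(p_i * q_i) = 0.24 + 0.2464 + 0.2491 + 0.2496 + 0.2499 + 0.2499 + 0.2016 + 0.2496 + 0.1824 + 0.2211 = 2.3396
KR-20 = (k/(k-1)) * (1 - Sum(p_i*q_i) / Var_total)
= (10/9) * (1 - 2.3396/3.56)
= 1.1111 * 0.3428
KR-20 = 0.3809

0.3809


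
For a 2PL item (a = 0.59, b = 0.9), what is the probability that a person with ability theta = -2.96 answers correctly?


a*(theta - b) = 0.59 * (-2.96 - 0.9) = -2.2774
exp(--2.2774) = 9.7513
P = 1 / (1 + 9.7513)
P = 0.093

0.093


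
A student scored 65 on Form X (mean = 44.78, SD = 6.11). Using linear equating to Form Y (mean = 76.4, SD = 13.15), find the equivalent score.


slope = SD_Y / SD_X = 13.15 / 6.11 ~ 2.1522
intercept = mean_Y - slope * mean_X = 76.4 - (13.15 / 6.11) * 44.78 ~ -19.9759
Y = slope * X + intercept. To avoid rounding drift from the rounded slope/intercept, evaluate the equivalent form Y = mean_Y + SD_Y * (X - mean_X) / SD_X at full precision:
Y = 76.4 + 13.15 * (65 - 44.78) / 6.11
Y = 76.4 + 13.15 * 20.22 / 6.11
Y = 76.4 + 265.893 / 6.11
Y = 76.4 + 43.5177
Y = 119.9177

119.9177


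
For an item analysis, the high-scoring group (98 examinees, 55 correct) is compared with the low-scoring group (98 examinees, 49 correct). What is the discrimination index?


p_upper = 55/98 = 0.5612
p_lower = 49/98 = 0.5
D = 0.5612 - 0.5 = 0.0612

0.0612


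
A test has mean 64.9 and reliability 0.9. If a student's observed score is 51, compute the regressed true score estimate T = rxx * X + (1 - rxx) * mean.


T_est = rxx * X + (1 - rxx) * mean
T_est = 0.9 * 51 + 0.1 * 64.9
T_est = 45.9 + 6.49
T_est = 52.39

52.39


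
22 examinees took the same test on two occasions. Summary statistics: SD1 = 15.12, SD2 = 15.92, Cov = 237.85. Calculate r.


r = cov(X,Y) / (SD_X * SD_Y)
r = 237.85 / (15.12 * 15.92)
r = 237.85 / 240.7104
r = 0.9881

0.9881


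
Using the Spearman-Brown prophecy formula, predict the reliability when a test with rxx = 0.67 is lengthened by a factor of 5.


r_new = (n * rxx) / (1 + (n-1) * rxx)
r_new = (5 * 0.67) / (1 + 4 * 0.67)
r_new = 3.35 / 3.68
r_new = 0.9103

0.9103


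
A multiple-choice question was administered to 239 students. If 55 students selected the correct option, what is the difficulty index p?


Item difficulty p = number correct / total examinees
p = 55 / 239
p = 0.2301

0.2301


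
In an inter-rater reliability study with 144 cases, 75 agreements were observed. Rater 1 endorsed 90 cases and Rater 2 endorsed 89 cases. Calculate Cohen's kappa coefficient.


P_o = 75/144 = 0.520833
P_e = (90*89 + 54*55) / 20736 = 0.529514
kappa = (P_o - P_e) / (1 - P_e)
kappa = (0.520833 - 0.529514) / (1 - 0.529514)
kappa = -0.0185

-0.0185


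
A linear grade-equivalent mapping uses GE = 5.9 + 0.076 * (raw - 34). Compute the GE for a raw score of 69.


raw - median = 69 - 34 = 35
slope * diff = 0.076 * 35 = 2.66
GE = 5.9 + 2.66
GE = 8.56

8.56


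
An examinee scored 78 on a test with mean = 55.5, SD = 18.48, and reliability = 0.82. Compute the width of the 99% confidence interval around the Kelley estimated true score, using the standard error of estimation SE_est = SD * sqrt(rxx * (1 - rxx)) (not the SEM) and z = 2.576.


True score estimate = 0.82*78 + 0.18*55.5 = 73.95
SE_est = SD * sqrt(rxx * (1 - rxx)) = 18.48 * sqrt(0.82 * 0.18) = 18.48 * sqrt(0.1476) = 7.099784
CI = T_est +/- z * SE_est, so width = 2 * z * SE_est = 2 * 2.576 * 7.099784
Width = 36.5781

36.5781


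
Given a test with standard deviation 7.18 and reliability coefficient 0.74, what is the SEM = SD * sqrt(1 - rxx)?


SEM = SD * sqrt(1 - rxx)
SEM = 7.18 * sqrt(1 - 0.74)
SEM = 7.18 * sqrt(0.26) = 7.18 * 0.509902
SEM = 3.6611

3.6611


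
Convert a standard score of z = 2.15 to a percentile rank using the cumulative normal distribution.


CDF(z) = 0.5 * (1 + erf(z/sqrt(2)))
erf(1.5203) = 0.9684
CDF = 0.9842
Percentile rank = 0.9842 * 100 = 98.42

98.42


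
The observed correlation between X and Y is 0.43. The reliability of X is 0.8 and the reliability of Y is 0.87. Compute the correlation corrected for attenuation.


r_corrected = rxy / sqrt(rxx * ryy)
= 0.43 / sqrt(0.8 * 0.87)
= 0.43 / sqrt(0.696)
= 0.43 / 0.834266
r_corrected = 0.5154

0.5154


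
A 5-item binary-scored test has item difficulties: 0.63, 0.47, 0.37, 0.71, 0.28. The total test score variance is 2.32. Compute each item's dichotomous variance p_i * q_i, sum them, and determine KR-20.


For each item, compute p_i * q_i:
  Item 1: 0.63 * 0.37 = 0.2331
  Item 2: 0.47 * 0.53 = 0.2491
  Item 3: 0.37 * 0.63 = 0.2331
  Item 4: 0.71 * 0.29 = 0.2059
  Item 5: 0.28 * 0.72 = 0.2016
Sum(p_i * q_i) = 0.2331 + 0.2491 + 0.2331 + 0.2059 + 0.2016 = 1.1228
KR-20 = (k/(k-1)) * (1 - Sum(p_i*q_i) / Var_total)
= (5/4) * (1 - 1.1228/2.32)
= 1.25 * 0.516
KR-20 = 0.645

0.645


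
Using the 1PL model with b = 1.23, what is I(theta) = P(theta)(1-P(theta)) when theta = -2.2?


P = 1/(1+exp(-(-2.2-1.23))) = 0.0314
I = P*(1-P) = 0.0314 * 0.9686
I = 0.0304

0.0304


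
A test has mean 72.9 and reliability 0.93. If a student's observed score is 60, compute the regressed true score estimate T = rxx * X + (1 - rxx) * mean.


T_est = rxx * X + (1 - rxx) * mean
T_est = 0.93 * 60 + 0.07 * 72.9
T_est = 55.8 + 5.103
T_est = 60.903

60.903


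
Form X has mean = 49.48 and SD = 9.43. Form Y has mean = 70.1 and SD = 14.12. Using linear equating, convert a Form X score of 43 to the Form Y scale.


slope = SD_Y / SD_X = 14.12 / 9.43 ~ 1.4973
intercept = mean_Y - slope * mean_X = 70.1 - (14.12 / 9.43) * 49.48 ~ -3.9888
Y = slope * X + intercept. To avoid rounding drift from the rounded slope/intercept, evaluate the equivalent form Y = mean_Y + SD_Y * (X - mean_X) / SD_X at full precision:
Y = 70.1 + 14.12 * (43 - 49.48) / 9.43
Y = 70.1 - 14.12 * 6.48 / 9.43
Y = 70.1 - 91.4976 / 9.43
Y = 70.1 - 9.7028
Y = 60.3972

60.3972


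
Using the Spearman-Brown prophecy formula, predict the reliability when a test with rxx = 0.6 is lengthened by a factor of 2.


r_new = (n * rxx) / (1 + (n-1) * rxx)
r_new = (2 * 0.6) / (1 + 1 * 0.6)
r_new = 1.2 / 1.6
r_new = 0.75

0.75


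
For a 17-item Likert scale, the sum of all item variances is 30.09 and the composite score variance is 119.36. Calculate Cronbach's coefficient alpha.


alpha = (k/(k-1)) * (1 - sum(si^2)/s_total^2)
= (17/16) * (1 - 30.09/119.36)
alpha = 0.7946

0.7946


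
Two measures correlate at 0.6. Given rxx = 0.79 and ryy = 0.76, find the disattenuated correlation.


r_corrected = rxy / sqrt(rxx * ryy)
= 0.6 / sqrt(0.79 * 0.76)
= 0.6 / sqrt(0.6004)
= 0.6 / 0.774855
r_corrected = 0.7743

0.7743


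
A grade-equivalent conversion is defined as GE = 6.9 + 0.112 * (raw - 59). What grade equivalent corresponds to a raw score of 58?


raw - median = 58 - 59 = -1
slope * diff = 0.112 * -1 = -0.112
GE = 6.9 + -0.112
GE = 6.788

6.788


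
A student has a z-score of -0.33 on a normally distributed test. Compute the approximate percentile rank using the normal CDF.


CDF(z) = 0.5 * (1 + erf(z/sqrt(2)))
erf(-0.2333) = -0.2586
CDF = 0.3707
Percentile rank = 0.3707 * 100 = 37.07

37.07


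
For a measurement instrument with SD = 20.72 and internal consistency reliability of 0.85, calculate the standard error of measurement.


SEM = SD * sqrt(1 - rxx)
SEM = 20.72 * sqrt(1 - 0.85)
SEM = 20.72 * sqrt(0.15) = 20.72 * 0.387298
SEM = 8.0248

8.0248


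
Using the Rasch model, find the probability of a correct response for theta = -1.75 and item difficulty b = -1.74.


theta - b = -1.75 - -1.74 = -0.01
exp(-(theta - b)) = exp(0.01) = 1.0101
P = 1 / (1 + 1.0101)
P = 0.4975

0.4975


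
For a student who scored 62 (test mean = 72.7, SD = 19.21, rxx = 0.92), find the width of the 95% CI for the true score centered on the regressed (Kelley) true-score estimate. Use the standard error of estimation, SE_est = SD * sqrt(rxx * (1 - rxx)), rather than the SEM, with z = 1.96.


True score estimate = 0.92*62 + 0.08*72.7 = 62.856
SE_est = SD * sqrt(rxx * (1 - rxx)) = 19.21 * sqrt(0.92 * 0.08) = 19.21 * sqrt(0.0736) = 5.211542
CI = T_est +/- z * SE_est, so width = 2 * z * SE_est = 2 * 1.96 * 5.211542
Width = 20.4292

20.4292


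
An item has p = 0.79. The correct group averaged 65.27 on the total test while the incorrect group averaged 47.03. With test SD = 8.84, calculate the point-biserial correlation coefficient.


q = 1 - p = 0.21
rpb = ((M1 - M0) / SD) * sqrt(p * q)
rpb = ((65.27 - 47.03) / 8.84) * sqrt(0.79 * 0.21)
rpb = 0.8404

0.8404


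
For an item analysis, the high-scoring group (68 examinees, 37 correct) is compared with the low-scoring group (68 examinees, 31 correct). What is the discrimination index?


p_upper = 37/68 = 0.5441
p_lower = 31/68 = 0.4559
D = 0.5441 - 0.4559 = 0.0882

0.0882


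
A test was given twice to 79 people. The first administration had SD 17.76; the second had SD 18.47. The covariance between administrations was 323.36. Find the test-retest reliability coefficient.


r = cov(X,Y) / (SD_X * SD_Y)
r = 323.36 / (17.76 * 18.47)
r = 323.36 / 328.0272
r = 0.9858

0.9858


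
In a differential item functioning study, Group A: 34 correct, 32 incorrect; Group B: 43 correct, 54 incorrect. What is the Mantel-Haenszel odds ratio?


Odds_A = 34/32 = 1.0625
Odds_B = 43/54 = 0.7963
OR = Odds_A / Odds_B = 1.0625 / 0.7963
Exactly, OR = (34 * 54) / (32 * 43) = 1836 / 1376
OR = 1.3343

1.3343


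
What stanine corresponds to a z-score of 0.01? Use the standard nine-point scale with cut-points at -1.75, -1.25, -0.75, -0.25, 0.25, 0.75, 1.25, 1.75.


Stanine boundaries: [-1.75, -1.25, -0.75, -0.25, 0.25, 0.75, 1.25, 1.75]
z = 0.01
Check each boundary:
  z >= -1.75 -> could be stanine 2
  z >= -1.25 -> could be stanine 3
  z >= -0.75 -> could be stanine 4
  z >= -0.25 -> could be stanine 5
  z < 0.25
  z < 0.75
  z < 1.25
  z < 1.75
Highest qualifying boundary gives stanine = 5

5


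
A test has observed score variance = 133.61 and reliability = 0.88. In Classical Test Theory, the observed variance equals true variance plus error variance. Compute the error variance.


var_true = rxx * var_obs = 0.88 * 133.61 = 117.5768
var_error = var_obs - var_true
var_error = 133.61 - 117.5768
var_error = 16.0332

16.0332


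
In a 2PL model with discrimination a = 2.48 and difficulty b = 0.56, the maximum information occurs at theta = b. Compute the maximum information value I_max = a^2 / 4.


For 2PL, max info at theta = b = 0.56
I_max = a^2 / 4 = 2.48^2 / 4
= 6.1504 / 4
I_max = 1.5376

1.5376


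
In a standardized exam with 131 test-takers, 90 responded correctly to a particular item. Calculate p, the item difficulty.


Item difficulty p = number correct / total examinees
p = 90 / 131
p = 0.687

0.687


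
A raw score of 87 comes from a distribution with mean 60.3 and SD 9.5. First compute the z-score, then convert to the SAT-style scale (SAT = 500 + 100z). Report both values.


z = (X - mean) / SD = (87 - 60.3) / 9.5
z = 26.7 / 9.5
z = 2.8105
SAT-scale = SAT = 500 + 100z
Carry z at full precision (z = 26.7 / 9.5) into the conversion:
SAT-scale = 500 + 100 * (26.7 / 9.5) = 500 + 2670 / 9.5
SAT-scale = 500 + 281.0526
SAT-scale = 781.0526

781.0526


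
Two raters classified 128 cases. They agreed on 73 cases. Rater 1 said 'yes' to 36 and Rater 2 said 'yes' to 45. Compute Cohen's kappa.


P_o = 73/128 = 0.570312
P_e = (36*45 + 92*83) / 16384 = 0.564941
kappa = (P_o - P_e) / (1 - P_e)
kappa = (0.570312 - 0.564941) / (1 - 0.564941)
kappa = 0.0123

0.0123


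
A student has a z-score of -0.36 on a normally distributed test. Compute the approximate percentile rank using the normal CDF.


CDF(z) = 0.5 * (1 + erf(z/sqrt(2)))
erf(-0.2546) = -0.2812
CDF = 0.3594
Percentile rank = 0.3594 * 100 = 35.94

35.94


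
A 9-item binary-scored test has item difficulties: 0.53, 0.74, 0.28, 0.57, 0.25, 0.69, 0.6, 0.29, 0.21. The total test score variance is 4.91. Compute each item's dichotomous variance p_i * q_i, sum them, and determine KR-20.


For each item, compute p_i * q_i:
  Item 1: 0.53 * 0.47 = 0.2491
  Item 2: 0.74 * 0.26 = 0.1924
  Item 3: 0.28 * 0.72 = 0.2016
  Item 4: 0.57 * 0.43 = 0.2451
  Item 5: 0.25 * 0.75 = 0.1875
  Item 6: 0.69 * 0.31 = 0.2139
  Item 7: 0.6 * 0.4 = 0.24
  Item 8: 0.29 * 0.71 = 0.2059
  Item 9: 0.21 * 0.79 = 0.1659
Sum(p_i * q_i) = 0.2491 + 0.1924 + 0.2016 + 0.2451 + 0.1875 + 0.2139 + 0.24 + 0.2059 + 0.1659 = 1.9014
KR-20 = (k/(k-1)) * (1 - Sum(p_i*q_i) / Var_total)
= (9/8) * (1 - 1.9014/4.91)
= 1.125 * 0.6127
KR-20 = 0.6893

0.6893


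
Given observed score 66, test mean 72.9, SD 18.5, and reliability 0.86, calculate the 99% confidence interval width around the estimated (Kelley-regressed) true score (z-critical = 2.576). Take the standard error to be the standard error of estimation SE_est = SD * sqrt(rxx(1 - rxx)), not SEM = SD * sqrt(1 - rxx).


True score estimate = 0.86*66 + 0.14*72.9 = 66.966
SE_est = SD * sqrt(rxx * (1 - rxx)) = 18.5 * sqrt(0.86 * 0.14) = 18.5 * sqrt(0.1204) = 6.41926
CI = T_est +/- z * SE_est, so width = 2 * z * SE_est = 2 * 2.576 * 6.41926
Width = 33.072

33.072


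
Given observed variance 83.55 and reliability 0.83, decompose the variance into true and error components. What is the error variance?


var_true = rxx * var_obs = 0.83 * 83.55 = 69.3465
var_error = var_obs - var_true
var_error = 83.55 - 69.3465
var_error = 14.2035

14.2035


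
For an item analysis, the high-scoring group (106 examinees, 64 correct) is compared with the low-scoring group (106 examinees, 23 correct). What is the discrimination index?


p_upper = 64/106 = 0.6038
p_lower = 23/106 = 0.217
D = 0.6038 - 0.217 = 0.3868

0.3868


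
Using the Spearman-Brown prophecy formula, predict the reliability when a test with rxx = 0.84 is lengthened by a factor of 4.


r_new = (n * rxx) / (1 + (n-1) * rxx)
r_new = (4 * 0.84) / (1 + 3 * 0.84)
r_new = 3.36 / 3.52
r_new = 0.9545

0.9545


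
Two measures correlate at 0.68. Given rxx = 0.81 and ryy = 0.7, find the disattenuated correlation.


r_corrected = rxy / sqrt(rxx * ryy)
= 0.68 / sqrt(0.81 * 0.7)
= 0.68 / sqrt(0.567)
= 0.68 / 0.752994
r_corrected = 0.9031

0.9031


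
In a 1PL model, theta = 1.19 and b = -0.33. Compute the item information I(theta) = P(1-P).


P = 1/(1+exp(-(1.19--0.33))) = 0.8205
I = P*(1-P) = 0.8205 * 0.1795
I = 0.1473

0.1473


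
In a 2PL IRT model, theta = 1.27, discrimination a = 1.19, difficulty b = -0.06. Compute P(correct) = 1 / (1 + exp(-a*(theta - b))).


a*(theta - b) = 1.19 * (1.27 - -0.06) = 1.5827
exp(-1.5827) = 0.2054
P = 1 / (1 + 0.2054)
P = 0.8296

0.8296


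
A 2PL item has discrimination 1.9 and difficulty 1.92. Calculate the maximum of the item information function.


For 2PL, max info at theta = b = 1.92
I_max = a^2 / 4 = 1.9^2 / 4
= 3.61 / 4
I_max = 0.9025

0.9025


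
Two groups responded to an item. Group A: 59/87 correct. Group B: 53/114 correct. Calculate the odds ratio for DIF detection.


Odds_A = 59/28 = 2.1071
Odds_B = 53/61 = 0.8689
OR = Odds_A / Odds_B = 2.1071 / 0.8689
Exactly, OR = (59 * 61) / (28 * 53) = 3599 / 1484
OR = 2.4252

2.4252


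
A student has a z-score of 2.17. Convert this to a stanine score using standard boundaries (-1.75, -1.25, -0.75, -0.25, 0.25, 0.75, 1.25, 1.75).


Stanine boundaries: [-1.75, -1.25, -0.75, -0.25, 0.25, 0.75, 1.25, 1.75]
z = 2.17
Check each boundary:
  z >= -1.75 -> could be stanine 2
  z >= -1.25 -> could be stanine 3
  z >= -0.75 -> could be stanine 4
  z >= -0.25 -> could be stanine 5
  z >= 0.25 -> could be stanine 6
  z >= 0.75 -> could be stanine 7
  z >= 1.25 -> could be stanine 8
  z >= 1.75 -> could be stanine 9
Highest qualifying boundary gives stanine = 9

9


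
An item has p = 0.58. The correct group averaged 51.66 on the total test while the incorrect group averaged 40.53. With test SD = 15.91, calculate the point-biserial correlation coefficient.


q = 1 - p = 0.42
rpb = ((M1 - M0) / SD) * sqrt(p * q)
rpb = ((51.66 - 40.53) / 15.91) * sqrt(0.58 * 0.42)
rpb = 0.3453

0.3453


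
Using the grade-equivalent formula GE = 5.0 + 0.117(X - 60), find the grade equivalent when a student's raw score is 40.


raw - median = 40 - 60 = -20
slope * diff = 0.117 * -20 = -2.34
GE = 5.0 + -2.34
GE = 2.66

2.66


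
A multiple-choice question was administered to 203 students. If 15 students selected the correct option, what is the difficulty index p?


Item difficulty p = number correct / total examinees
p = 15 / 203
p = 0.0739

0.0739


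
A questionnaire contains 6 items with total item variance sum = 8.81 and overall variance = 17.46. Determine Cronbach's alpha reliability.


alpha = (k/(k-1)) * (1 - sum(si^2)/s_total^2)
= (6/5) * (1 - 8.81/17.46)
alpha = 0.5945

0.5945


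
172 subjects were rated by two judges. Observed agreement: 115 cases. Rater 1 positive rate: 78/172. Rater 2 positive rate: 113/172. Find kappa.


P_o = 115/172 = 0.668605
P_e = (78*113 + 94*59) / 29584 = 0.485398
kappa = (P_o - P_e) / (1 - P_e)
kappa = (0.668605 - 0.485398) / (1 - 0.485398)
kappa = 0.356

0.356


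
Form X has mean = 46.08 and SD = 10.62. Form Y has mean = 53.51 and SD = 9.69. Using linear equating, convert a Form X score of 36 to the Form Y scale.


slope = SD_Y / SD_X = 9.69 / 10.62 ~ 0.9124
intercept = mean_Y - slope * mean_X = 53.51 - (9.69 / 10.62) * 46.08 ~ 11.4653
Y = slope * X + intercept. To avoid rounding drift from the rounded slope/intercept, evaluate the equivalent form Y = mean_Y + SD_Y * (X - mean_X) / SD_X at full precision:
Y = 53.51 + 9.69 * (36 - 46.08) / 10.62
Y = 53.51 - 9.69 * 10.08 / 10.62
Y = 53.51 - 97.6752 / 10.62
Y = 53.51 - 9.1973
Y = 44.3127

44.3127


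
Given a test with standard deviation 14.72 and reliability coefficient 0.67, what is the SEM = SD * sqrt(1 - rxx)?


SEM = SD * sqrt(1 - rxx)
SEM = 14.72 * sqrt(1 - 0.67)
SEM = 14.72 * sqrt(0.33) = 14.72 * 0.574456
SEM = 8.456

8.456


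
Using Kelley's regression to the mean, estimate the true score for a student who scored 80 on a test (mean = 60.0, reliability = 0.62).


T_est = rxx * X + (1 - rxx) * mean
T_est = 0.62 * 80 + 0.38 * 60.0
T_est = 49.6 + 22.8
T_est = 72.4

72.4


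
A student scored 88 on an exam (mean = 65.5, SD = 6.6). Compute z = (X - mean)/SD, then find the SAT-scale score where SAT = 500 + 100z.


z = (X - mean) / SD = (88 - 65.5) / 6.6
z = 22.5 / 6.6
z = 3.4091
SAT-scale = SAT = 500 + 100z
Carry z at full precision (z = 22.5 / 6.6) into the conversion:
SAT-scale = 500 + 100 * (22.5 / 6.6) = 500 + 2250 / 6.6
SAT-scale = 500 + 340.9091
SAT-scale = 840.9091

840.9091


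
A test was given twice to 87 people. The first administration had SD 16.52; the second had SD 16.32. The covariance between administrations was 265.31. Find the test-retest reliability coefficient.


r = cov(X,Y) / (SD_X * SD_Y)
r = 265.31 / (16.52 * 16.32)
r = 265.31 / 269.6064
r = 0.9841

0.9841


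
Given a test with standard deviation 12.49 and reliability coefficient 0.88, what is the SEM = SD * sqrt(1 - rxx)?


SEM = SD * sqrt(1 - rxx)
SEM = 12.49 * sqrt(1 - 0.88)
SEM = 12.49 * sqrt(0.12) = 12.49 * 0.34641
SEM = 4.3267

4.3267


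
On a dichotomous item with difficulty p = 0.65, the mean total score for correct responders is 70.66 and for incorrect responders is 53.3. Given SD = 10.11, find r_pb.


q = 1 - p = 0.35
rpb = ((M1 - M0) / SD) * sqrt(p * q)
rpb = ((70.66 - 53.3) / 10.11) * sqrt(0.65 * 0.35)
rpb = 0.819

0.819


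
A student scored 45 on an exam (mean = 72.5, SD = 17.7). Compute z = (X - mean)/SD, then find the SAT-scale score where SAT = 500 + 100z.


z = (X - mean) / SD = (45 - 72.5) / 17.7
z = -27.5 / 17.7
z = -1.5537
SAT-scale = SAT = 500 + 100z
Carry z at full precision (z = -27.5 / 17.7) into the conversion:
SAT-scale = 500 + 100 * (-27.5 / 17.7) = 500 + -2750 / 17.7
SAT-scale = 500 + -155.3672
SAT-scale = 344.6328

344.6328


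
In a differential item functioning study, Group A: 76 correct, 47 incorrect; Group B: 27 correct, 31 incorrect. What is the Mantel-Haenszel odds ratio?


Odds_A = 76/47 = 1.617
Odds_B = 27/31 = 0.871
OR = Odds_A / Odds_B = 1.617 / 0.871
Exactly, OR = (76 * 31) / (47 * 27) = 2356 / 1269
OR = 1.8566

1.8566


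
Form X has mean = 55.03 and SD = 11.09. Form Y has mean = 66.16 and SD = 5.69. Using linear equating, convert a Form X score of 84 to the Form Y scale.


slope = SD_Y / SD_X = 5.69 / 11.09 ~ 0.5131
intercept = mean_Y - slope * mean_X = 66.16 - (5.69 / 11.09) * 55.03 ~ 37.9255
Y = slope * X + intercept. To avoid rounding drift from the rounded slope/intercept, evaluate the equivalent form Y = mean_Y + SD_Y * (X - mean_X) / SD_X at full precision:
Y = 66.16 + 5.69 * (84 - 55.03) / 11.09
Y = 66.16 + 5.69 * 28.97 / 11.09
Y = 66.16 + 164.8393 / 11.09
Y = 66.16 + 14.8638
Y = 81.0238

81.0238


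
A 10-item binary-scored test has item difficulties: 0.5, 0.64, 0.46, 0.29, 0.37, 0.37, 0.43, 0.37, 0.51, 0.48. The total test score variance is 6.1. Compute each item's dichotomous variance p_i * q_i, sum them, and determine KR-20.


For each item, compute p_i * q_i:
  Item 1: 0.5 * 0.5 = 0.25
  Item 2: 0.64 * 0.36 = 0.2304
  Item 3: 0.46 * 0.54 = 0.2484
  Item 4: 0.29 * 0.71 = 0.2059
  Item 5: 0.37 * 0.63 = 0.2331
  Item 6: 0.37 * 0.63 = 0.2331
  Item 7: 0.43 * 0.57 = 0.2451
  Item 8: 0.37 * 0.63 = 0.2331
  Item 9: 0.51 * 0.49 = 0.2499
  Item 10: 0.48 * 0.52 = 0.2496
Sum(p_i * q_i) = 0.25 + 0.2304 + 0.2484 + 0.2059 + 0.2331 + 0.2331 + 0.2451 + 0.2331 + 0.2499 + 0.2496 = 2.3786
KR-20 = (k/(k-1)) * (1 - Sum(p_i*q_i) / Var_total)
= (10/9) * (1 - 2.3786/6.1)
= 1.1111 * 0.6101
KR-20 = 0.6779

0.6779


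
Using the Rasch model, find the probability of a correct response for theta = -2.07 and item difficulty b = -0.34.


theta - b = -2.07 - -0.34 = -1.73
exp(-(theta - b)) = exp(1.73) = 5.6407
P = 1 / (1 + 5.6407)
P = 0.1506

0.1506


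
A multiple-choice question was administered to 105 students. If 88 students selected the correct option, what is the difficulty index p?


Item difficulty p = number correct / total examinees
p = 88 / 105
p = 0.8381

0.8381


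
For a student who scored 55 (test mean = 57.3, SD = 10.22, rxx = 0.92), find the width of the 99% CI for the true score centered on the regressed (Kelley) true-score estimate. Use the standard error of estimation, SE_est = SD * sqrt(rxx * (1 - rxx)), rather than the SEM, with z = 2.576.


True score estimate = 0.92*55 + 0.08*57.3 = 55.184
SE_est = SD * sqrt(rxx * (1 - rxx)) = 10.22 * sqrt(0.92 * 0.08) = 10.22 * sqrt(0.0736) = 2.772616
CI = T_est +/- z * SE_est, so width = 2 * z * SE_est = 2 * 2.576 * 2.772616
Width = 14.2845

14.2845
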